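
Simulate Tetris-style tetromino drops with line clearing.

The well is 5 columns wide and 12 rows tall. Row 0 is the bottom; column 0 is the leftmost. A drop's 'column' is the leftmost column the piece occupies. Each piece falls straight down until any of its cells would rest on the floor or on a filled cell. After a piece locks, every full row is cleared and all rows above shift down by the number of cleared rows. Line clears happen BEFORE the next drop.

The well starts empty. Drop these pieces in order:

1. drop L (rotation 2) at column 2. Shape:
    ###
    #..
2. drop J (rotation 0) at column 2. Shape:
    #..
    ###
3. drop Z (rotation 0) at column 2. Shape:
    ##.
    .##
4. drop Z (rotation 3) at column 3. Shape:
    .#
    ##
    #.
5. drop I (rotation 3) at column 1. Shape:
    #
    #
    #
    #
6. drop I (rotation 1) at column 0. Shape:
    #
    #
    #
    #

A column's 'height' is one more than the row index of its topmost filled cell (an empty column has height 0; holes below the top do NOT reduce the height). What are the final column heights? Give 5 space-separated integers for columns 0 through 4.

Drop 1: L rot2 at col 2 lands with bottom-row=0; cleared 0 line(s) (total 0); column heights now [0 0 2 2 2], max=2
Drop 2: J rot0 at col 2 lands with bottom-row=2; cleared 0 line(s) (total 0); column heights now [0 0 4 3 3], max=4
Drop 3: Z rot0 at col 2 lands with bottom-row=3; cleared 0 line(s) (total 0); column heights now [0 0 5 5 4], max=5
Drop 4: Z rot3 at col 3 lands with bottom-row=5; cleared 0 line(s) (total 0); column heights now [0 0 5 7 8], max=8
Drop 5: I rot3 at col 1 lands with bottom-row=0; cleared 0 line(s) (total 0); column heights now [0 4 5 7 8], max=8
Drop 6: I rot1 at col 0 lands with bottom-row=0; cleared 3 line(s) (total 3); column heights now [1 1 2 4 5], max=5

Answer: 1 1 2 4 5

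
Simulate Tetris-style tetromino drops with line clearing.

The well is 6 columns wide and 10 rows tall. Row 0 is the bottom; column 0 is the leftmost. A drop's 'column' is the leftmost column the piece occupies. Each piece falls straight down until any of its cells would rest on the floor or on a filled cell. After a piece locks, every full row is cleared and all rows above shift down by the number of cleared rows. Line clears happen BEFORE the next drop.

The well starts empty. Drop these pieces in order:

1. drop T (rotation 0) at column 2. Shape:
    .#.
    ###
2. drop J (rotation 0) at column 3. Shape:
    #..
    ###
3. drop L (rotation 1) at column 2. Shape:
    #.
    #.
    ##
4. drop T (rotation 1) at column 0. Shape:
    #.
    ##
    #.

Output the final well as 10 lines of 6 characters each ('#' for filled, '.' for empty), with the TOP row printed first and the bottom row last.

Answer: ......
......
......
..#...
..#...
..##..
...#..
#..###
##.#..
#.###.

Derivation:
Drop 1: T rot0 at col 2 lands with bottom-row=0; cleared 0 line(s) (total 0); column heights now [0 0 1 2 1 0], max=2
Drop 2: J rot0 at col 3 lands with bottom-row=2; cleared 0 line(s) (total 0); column heights now [0 0 1 4 3 3], max=4
Drop 3: L rot1 at col 2 lands with bottom-row=4; cleared 0 line(s) (total 0); column heights now [0 0 7 5 3 3], max=7
Drop 4: T rot1 at col 0 lands with bottom-row=0; cleared 0 line(s) (total 0); column heights now [3 2 7 5 3 3], max=7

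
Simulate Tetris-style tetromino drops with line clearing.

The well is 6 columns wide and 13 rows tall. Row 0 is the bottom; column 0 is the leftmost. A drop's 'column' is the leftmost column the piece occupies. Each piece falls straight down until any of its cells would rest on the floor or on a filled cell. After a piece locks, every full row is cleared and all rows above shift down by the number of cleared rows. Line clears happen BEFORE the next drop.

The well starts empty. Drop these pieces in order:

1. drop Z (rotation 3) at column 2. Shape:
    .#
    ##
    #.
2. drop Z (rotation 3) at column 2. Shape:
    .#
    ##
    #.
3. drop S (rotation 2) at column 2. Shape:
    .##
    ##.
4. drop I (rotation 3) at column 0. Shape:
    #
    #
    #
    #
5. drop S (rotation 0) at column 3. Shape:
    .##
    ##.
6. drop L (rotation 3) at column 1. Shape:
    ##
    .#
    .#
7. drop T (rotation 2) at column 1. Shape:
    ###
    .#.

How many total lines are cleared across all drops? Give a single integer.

Drop 1: Z rot3 at col 2 lands with bottom-row=0; cleared 0 line(s) (total 0); column heights now [0 0 2 3 0 0], max=3
Drop 2: Z rot3 at col 2 lands with bottom-row=2; cleared 0 line(s) (total 0); column heights now [0 0 4 5 0 0], max=5
Drop 3: S rot2 at col 2 lands with bottom-row=5; cleared 0 line(s) (total 0); column heights now [0 0 6 7 7 0], max=7
Drop 4: I rot3 at col 0 lands with bottom-row=0; cleared 0 line(s) (total 0); column heights now [4 0 6 7 7 0], max=7
Drop 5: S rot0 at col 3 lands with bottom-row=7; cleared 0 line(s) (total 0); column heights now [4 0 6 8 9 9], max=9
Drop 6: L rot3 at col 1 lands with bottom-row=6; cleared 0 line(s) (total 0); column heights now [4 9 9 8 9 9], max=9
Drop 7: T rot2 at col 1 lands with bottom-row=9; cleared 0 line(s) (total 0); column heights now [4 11 11 11 9 9], max=11

Answer: 0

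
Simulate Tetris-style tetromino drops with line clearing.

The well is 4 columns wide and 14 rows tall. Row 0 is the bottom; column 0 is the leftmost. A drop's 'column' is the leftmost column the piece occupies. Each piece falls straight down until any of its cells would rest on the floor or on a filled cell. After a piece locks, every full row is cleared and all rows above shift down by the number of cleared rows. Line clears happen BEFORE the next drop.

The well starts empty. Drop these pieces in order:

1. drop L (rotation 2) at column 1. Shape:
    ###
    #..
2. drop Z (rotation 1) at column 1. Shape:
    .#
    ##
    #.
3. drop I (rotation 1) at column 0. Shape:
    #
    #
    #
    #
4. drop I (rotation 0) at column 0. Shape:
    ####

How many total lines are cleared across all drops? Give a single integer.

Answer: 2

Derivation:
Drop 1: L rot2 at col 1 lands with bottom-row=0; cleared 0 line(s) (total 0); column heights now [0 2 2 2], max=2
Drop 2: Z rot1 at col 1 lands with bottom-row=2; cleared 0 line(s) (total 0); column heights now [0 4 5 2], max=5
Drop 3: I rot1 at col 0 lands with bottom-row=0; cleared 1 line(s) (total 1); column heights now [3 3 4 0], max=4
Drop 4: I rot0 at col 0 lands with bottom-row=4; cleared 1 line(s) (total 2); column heights now [3 3 4 0], max=4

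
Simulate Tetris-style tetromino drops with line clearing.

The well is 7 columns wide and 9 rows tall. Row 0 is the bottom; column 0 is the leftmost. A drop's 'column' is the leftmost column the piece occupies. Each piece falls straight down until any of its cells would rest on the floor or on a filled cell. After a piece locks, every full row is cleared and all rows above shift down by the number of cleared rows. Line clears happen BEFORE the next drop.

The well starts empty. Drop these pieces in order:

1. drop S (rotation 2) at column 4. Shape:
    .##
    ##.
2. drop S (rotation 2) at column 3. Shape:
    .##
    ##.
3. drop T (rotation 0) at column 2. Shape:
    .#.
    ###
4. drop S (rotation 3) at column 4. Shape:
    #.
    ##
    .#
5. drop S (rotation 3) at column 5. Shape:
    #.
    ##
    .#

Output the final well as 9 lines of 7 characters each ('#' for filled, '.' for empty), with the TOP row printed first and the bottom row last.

Drop 1: S rot2 at col 4 lands with bottom-row=0; cleared 0 line(s) (total 0); column heights now [0 0 0 0 1 2 2], max=2
Drop 2: S rot2 at col 3 lands with bottom-row=1; cleared 0 line(s) (total 0); column heights now [0 0 0 2 3 3 2], max=3
Drop 3: T rot0 at col 2 lands with bottom-row=3; cleared 0 line(s) (total 0); column heights now [0 0 4 5 4 3 2], max=5
Drop 4: S rot3 at col 4 lands with bottom-row=3; cleared 0 line(s) (total 0); column heights now [0 0 4 5 6 5 2], max=6
Drop 5: S rot3 at col 5 lands with bottom-row=4; cleared 0 line(s) (total 0); column heights now [0 0 4 5 6 7 6], max=7

Answer: .......
.......
.....#.
....###
...####
..####.
....##.
...####
....##.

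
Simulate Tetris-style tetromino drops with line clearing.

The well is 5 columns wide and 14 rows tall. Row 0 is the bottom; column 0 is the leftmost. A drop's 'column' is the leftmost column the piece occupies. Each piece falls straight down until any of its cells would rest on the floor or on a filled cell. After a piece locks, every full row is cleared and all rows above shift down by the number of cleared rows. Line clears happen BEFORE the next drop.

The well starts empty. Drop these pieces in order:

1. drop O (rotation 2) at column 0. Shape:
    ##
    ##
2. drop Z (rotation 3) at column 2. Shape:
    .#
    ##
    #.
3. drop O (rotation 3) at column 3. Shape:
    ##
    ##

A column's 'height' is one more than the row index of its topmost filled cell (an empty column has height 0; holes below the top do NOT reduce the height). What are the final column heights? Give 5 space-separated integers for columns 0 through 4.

Drop 1: O rot2 at col 0 lands with bottom-row=0; cleared 0 line(s) (total 0); column heights now [2 2 0 0 0], max=2
Drop 2: Z rot3 at col 2 lands with bottom-row=0; cleared 0 line(s) (total 0); column heights now [2 2 2 3 0], max=3
Drop 3: O rot3 at col 3 lands with bottom-row=3; cleared 0 line(s) (total 0); column heights now [2 2 2 5 5], max=5

Answer: 2 2 2 5 5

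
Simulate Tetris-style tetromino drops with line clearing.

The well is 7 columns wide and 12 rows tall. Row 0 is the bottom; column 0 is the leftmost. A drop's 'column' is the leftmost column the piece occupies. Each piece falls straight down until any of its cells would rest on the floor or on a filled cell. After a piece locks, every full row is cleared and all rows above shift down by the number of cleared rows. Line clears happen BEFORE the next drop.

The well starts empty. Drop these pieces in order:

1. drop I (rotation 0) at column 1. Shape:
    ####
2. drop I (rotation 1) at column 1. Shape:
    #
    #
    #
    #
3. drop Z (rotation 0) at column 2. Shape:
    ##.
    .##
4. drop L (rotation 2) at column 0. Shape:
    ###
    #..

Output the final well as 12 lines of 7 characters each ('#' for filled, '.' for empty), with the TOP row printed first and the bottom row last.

Answer: .......
.......
.......
.......
.......
.......
###....
##.....
.#.....
.###...
.#.##..
.####..

Derivation:
Drop 1: I rot0 at col 1 lands with bottom-row=0; cleared 0 line(s) (total 0); column heights now [0 1 1 1 1 0 0], max=1
Drop 2: I rot1 at col 1 lands with bottom-row=1; cleared 0 line(s) (total 0); column heights now [0 5 1 1 1 0 0], max=5
Drop 3: Z rot0 at col 2 lands with bottom-row=1; cleared 0 line(s) (total 0); column heights now [0 5 3 3 2 0 0], max=5
Drop 4: L rot2 at col 0 lands with bottom-row=4; cleared 0 line(s) (total 0); column heights now [6 6 6 3 2 0 0], max=6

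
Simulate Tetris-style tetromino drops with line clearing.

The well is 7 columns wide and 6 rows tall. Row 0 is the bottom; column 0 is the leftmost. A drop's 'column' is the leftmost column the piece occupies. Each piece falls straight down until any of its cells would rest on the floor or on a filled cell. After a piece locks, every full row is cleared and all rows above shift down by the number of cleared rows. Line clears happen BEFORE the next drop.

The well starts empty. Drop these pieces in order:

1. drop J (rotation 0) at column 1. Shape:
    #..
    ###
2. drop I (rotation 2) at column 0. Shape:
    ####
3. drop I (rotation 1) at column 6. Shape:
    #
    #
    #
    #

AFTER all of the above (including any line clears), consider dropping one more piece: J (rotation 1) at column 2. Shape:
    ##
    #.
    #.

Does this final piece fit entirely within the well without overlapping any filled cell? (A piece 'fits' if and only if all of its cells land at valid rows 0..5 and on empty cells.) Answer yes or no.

Drop 1: J rot0 at col 1 lands with bottom-row=0; cleared 0 line(s) (total 0); column heights now [0 2 1 1 0 0 0], max=2
Drop 2: I rot2 at col 0 lands with bottom-row=2; cleared 0 line(s) (total 0); column heights now [3 3 3 3 0 0 0], max=3
Drop 3: I rot1 at col 6 lands with bottom-row=0; cleared 0 line(s) (total 0); column heights now [3 3 3 3 0 0 4], max=4
Test piece J rot1 at col 2 (width 2): heights before test = [3 3 3 3 0 0 4]; fits = True

Answer: yes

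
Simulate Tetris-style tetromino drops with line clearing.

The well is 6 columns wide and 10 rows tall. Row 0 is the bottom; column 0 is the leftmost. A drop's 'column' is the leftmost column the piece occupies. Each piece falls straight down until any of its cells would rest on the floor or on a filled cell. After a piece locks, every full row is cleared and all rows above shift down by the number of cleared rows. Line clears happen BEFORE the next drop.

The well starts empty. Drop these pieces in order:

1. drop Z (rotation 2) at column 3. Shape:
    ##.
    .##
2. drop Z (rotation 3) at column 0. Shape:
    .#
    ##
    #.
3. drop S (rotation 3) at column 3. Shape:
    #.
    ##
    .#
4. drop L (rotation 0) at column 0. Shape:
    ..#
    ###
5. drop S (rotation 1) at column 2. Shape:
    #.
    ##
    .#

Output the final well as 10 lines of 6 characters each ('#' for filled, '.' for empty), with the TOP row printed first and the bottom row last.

Answer: ......
......
..#...
..##..
...#..
..##..
#####.
.#..#.
##.##.
#...##

Derivation:
Drop 1: Z rot2 at col 3 lands with bottom-row=0; cleared 0 line(s) (total 0); column heights now [0 0 0 2 2 1], max=2
Drop 2: Z rot3 at col 0 lands with bottom-row=0; cleared 0 line(s) (total 0); column heights now [2 3 0 2 2 1], max=3
Drop 3: S rot3 at col 3 lands with bottom-row=2; cleared 0 line(s) (total 0); column heights now [2 3 0 5 4 1], max=5
Drop 4: L rot0 at col 0 lands with bottom-row=3; cleared 0 line(s) (total 0); column heights now [4 4 5 5 4 1], max=5
Drop 5: S rot1 at col 2 lands with bottom-row=5; cleared 0 line(s) (total 0); column heights now [4 4 8 7 4 1], max=8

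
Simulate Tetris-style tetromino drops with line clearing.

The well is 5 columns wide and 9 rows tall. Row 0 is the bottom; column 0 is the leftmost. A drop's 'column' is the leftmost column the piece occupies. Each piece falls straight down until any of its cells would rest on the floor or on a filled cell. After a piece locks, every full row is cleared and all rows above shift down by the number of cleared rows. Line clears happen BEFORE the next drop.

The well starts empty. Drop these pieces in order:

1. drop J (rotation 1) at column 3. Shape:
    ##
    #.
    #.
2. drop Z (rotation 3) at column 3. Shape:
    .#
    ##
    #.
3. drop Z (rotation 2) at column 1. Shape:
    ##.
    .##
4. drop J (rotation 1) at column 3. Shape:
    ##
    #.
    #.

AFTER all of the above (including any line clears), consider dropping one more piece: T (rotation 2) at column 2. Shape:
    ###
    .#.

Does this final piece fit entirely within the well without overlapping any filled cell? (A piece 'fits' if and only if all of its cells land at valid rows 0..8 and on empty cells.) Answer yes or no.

Drop 1: J rot1 at col 3 lands with bottom-row=0; cleared 0 line(s) (total 0); column heights now [0 0 0 3 3], max=3
Drop 2: Z rot3 at col 3 lands with bottom-row=3; cleared 0 line(s) (total 0); column heights now [0 0 0 5 6], max=6
Drop 3: Z rot2 at col 1 lands with bottom-row=5; cleared 0 line(s) (total 0); column heights now [0 7 7 6 6], max=7
Drop 4: J rot1 at col 3 lands with bottom-row=6; cleared 0 line(s) (total 0); column heights now [0 7 7 9 9], max=9
Test piece T rot2 at col 2 (width 3): heights before test = [0 7 7 9 9]; fits = False

Answer: no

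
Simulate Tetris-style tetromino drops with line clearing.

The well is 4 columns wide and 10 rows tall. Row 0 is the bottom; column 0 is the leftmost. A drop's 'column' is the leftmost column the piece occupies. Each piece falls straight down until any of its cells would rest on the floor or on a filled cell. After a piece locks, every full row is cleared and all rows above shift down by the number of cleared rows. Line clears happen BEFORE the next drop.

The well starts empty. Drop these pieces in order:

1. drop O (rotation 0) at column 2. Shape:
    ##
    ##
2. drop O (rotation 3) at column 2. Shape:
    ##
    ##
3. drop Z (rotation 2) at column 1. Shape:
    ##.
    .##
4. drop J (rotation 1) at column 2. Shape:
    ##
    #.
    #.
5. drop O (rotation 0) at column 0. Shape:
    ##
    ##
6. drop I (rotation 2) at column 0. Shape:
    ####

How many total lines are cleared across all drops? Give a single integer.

Drop 1: O rot0 at col 2 lands with bottom-row=0; cleared 0 line(s) (total 0); column heights now [0 0 2 2], max=2
Drop 2: O rot3 at col 2 lands with bottom-row=2; cleared 0 line(s) (total 0); column heights now [0 0 4 4], max=4
Drop 3: Z rot2 at col 1 lands with bottom-row=4; cleared 0 line(s) (total 0); column heights now [0 6 6 5], max=6
Drop 4: J rot1 at col 2 lands with bottom-row=6; cleared 0 line(s) (total 0); column heights now [0 6 9 9], max=9
Drop 5: O rot0 at col 0 lands with bottom-row=6; cleared 0 line(s) (total 0); column heights now [8 8 9 9], max=9
Drop 6: I rot2 at col 0 lands with bottom-row=9; cleared 1 line(s) (total 1); column heights now [8 8 9 9], max=9

Answer: 1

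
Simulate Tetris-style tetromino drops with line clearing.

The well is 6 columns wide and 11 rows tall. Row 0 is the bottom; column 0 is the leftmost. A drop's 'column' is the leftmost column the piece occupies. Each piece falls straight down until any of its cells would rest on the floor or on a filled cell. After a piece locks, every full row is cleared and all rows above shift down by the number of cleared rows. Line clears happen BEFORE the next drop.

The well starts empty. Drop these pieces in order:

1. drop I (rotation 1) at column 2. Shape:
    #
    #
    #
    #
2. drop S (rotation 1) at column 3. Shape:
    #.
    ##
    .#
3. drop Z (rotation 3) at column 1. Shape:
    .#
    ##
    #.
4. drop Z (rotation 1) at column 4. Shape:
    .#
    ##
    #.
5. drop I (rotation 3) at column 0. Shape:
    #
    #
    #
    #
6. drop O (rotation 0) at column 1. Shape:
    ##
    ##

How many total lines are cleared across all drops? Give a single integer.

Answer: 0

Derivation:
Drop 1: I rot1 at col 2 lands with bottom-row=0; cleared 0 line(s) (total 0); column heights now [0 0 4 0 0 0], max=4
Drop 2: S rot1 at col 3 lands with bottom-row=0; cleared 0 line(s) (total 0); column heights now [0 0 4 3 2 0], max=4
Drop 3: Z rot3 at col 1 lands with bottom-row=3; cleared 0 line(s) (total 0); column heights now [0 5 6 3 2 0], max=6
Drop 4: Z rot1 at col 4 lands with bottom-row=2; cleared 0 line(s) (total 0); column heights now [0 5 6 3 4 5], max=6
Drop 5: I rot3 at col 0 lands with bottom-row=0; cleared 0 line(s) (total 0); column heights now [4 5 6 3 4 5], max=6
Drop 6: O rot0 at col 1 lands with bottom-row=6; cleared 0 line(s) (total 0); column heights now [4 8 8 3 4 5], max=8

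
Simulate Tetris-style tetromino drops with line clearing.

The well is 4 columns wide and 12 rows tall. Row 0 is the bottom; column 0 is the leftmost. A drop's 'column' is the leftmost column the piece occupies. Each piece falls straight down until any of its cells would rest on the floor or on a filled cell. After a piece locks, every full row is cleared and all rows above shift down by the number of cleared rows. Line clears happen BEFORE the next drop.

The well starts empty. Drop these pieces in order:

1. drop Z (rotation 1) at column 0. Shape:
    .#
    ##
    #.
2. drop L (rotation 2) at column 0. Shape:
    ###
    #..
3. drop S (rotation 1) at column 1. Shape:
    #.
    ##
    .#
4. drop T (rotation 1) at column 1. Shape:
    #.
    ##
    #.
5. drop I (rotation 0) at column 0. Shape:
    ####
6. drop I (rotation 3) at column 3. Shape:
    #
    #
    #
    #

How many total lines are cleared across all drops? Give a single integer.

Drop 1: Z rot1 at col 0 lands with bottom-row=0; cleared 0 line(s) (total 0); column heights now [2 3 0 0], max=3
Drop 2: L rot2 at col 0 lands with bottom-row=2; cleared 0 line(s) (total 0); column heights now [4 4 4 0], max=4
Drop 3: S rot1 at col 1 lands with bottom-row=4; cleared 0 line(s) (total 0); column heights now [4 7 6 0], max=7
Drop 4: T rot1 at col 1 lands with bottom-row=7; cleared 0 line(s) (total 0); column heights now [4 10 9 0], max=10
Drop 5: I rot0 at col 0 lands with bottom-row=10; cleared 1 line(s) (total 1); column heights now [4 10 9 0], max=10
Drop 6: I rot3 at col 3 lands with bottom-row=0; cleared 1 line(s) (total 2); column heights now [3 9 8 3], max=9

Answer: 2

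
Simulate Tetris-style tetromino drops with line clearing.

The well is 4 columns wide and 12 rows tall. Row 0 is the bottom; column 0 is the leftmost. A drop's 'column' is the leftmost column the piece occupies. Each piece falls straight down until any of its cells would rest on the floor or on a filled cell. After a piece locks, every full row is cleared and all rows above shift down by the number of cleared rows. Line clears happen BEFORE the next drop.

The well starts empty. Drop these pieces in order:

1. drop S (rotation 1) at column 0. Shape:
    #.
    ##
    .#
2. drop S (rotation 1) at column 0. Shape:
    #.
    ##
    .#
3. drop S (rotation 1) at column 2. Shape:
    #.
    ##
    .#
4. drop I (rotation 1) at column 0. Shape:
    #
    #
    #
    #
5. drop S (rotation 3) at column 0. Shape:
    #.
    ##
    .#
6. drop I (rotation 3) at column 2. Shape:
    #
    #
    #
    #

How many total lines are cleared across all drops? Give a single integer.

Answer: 1

Derivation:
Drop 1: S rot1 at col 0 lands with bottom-row=0; cleared 0 line(s) (total 0); column heights now [3 2 0 0], max=3
Drop 2: S rot1 at col 0 lands with bottom-row=2; cleared 0 line(s) (total 0); column heights now [5 4 0 0], max=5
Drop 3: S rot1 at col 2 lands with bottom-row=0; cleared 1 line(s) (total 1); column heights now [4 3 2 1], max=4
Drop 4: I rot1 at col 0 lands with bottom-row=4; cleared 0 line(s) (total 1); column heights now [8 3 2 1], max=8
Drop 5: S rot3 at col 0 lands with bottom-row=7; cleared 0 line(s) (total 1); column heights now [10 9 2 1], max=10
Drop 6: I rot3 at col 2 lands with bottom-row=2; cleared 0 line(s) (total 1); column heights now [10 9 6 1], max=10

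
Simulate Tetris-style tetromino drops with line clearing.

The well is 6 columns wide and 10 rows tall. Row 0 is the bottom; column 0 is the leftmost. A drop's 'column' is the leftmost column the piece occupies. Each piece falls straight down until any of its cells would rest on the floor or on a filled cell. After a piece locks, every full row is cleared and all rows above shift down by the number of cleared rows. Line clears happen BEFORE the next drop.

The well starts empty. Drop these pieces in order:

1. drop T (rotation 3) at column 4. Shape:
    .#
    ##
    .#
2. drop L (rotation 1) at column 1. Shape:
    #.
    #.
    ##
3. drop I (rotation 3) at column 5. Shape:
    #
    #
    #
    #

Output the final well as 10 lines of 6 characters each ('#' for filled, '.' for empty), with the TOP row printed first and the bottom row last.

Drop 1: T rot3 at col 4 lands with bottom-row=0; cleared 0 line(s) (total 0); column heights now [0 0 0 0 2 3], max=3
Drop 2: L rot1 at col 1 lands with bottom-row=0; cleared 0 line(s) (total 0); column heights now [0 3 1 0 2 3], max=3
Drop 3: I rot3 at col 5 lands with bottom-row=3; cleared 0 line(s) (total 0); column heights now [0 3 1 0 2 7], max=7

Answer: ......
......
......
.....#
.....#
.....#
.....#
.#...#
.#..##
.##..#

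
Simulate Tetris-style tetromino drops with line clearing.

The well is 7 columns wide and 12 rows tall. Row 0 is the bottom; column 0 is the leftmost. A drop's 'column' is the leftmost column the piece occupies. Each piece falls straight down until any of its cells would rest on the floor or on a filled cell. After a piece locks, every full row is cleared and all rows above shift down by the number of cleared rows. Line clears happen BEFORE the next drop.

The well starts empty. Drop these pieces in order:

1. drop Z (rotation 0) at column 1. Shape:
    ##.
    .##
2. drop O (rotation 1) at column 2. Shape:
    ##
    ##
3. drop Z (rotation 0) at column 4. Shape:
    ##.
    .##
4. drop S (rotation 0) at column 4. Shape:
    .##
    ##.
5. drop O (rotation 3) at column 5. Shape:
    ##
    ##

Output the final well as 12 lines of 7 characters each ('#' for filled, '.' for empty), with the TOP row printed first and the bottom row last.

Drop 1: Z rot0 at col 1 lands with bottom-row=0; cleared 0 line(s) (total 0); column heights now [0 2 2 1 0 0 0], max=2
Drop 2: O rot1 at col 2 lands with bottom-row=2; cleared 0 line(s) (total 0); column heights now [0 2 4 4 0 0 0], max=4
Drop 3: Z rot0 at col 4 lands with bottom-row=0; cleared 0 line(s) (total 0); column heights now [0 2 4 4 2 2 1], max=4
Drop 4: S rot0 at col 4 lands with bottom-row=2; cleared 0 line(s) (total 0); column heights now [0 2 4 4 3 4 4], max=4
Drop 5: O rot3 at col 5 lands with bottom-row=4; cleared 0 line(s) (total 0); column heights now [0 2 4 4 3 6 6], max=6

Answer: .......
.......
.......
.......
.......
.......
.....##
.....##
..##.##
..####.
.##.##.
..##.##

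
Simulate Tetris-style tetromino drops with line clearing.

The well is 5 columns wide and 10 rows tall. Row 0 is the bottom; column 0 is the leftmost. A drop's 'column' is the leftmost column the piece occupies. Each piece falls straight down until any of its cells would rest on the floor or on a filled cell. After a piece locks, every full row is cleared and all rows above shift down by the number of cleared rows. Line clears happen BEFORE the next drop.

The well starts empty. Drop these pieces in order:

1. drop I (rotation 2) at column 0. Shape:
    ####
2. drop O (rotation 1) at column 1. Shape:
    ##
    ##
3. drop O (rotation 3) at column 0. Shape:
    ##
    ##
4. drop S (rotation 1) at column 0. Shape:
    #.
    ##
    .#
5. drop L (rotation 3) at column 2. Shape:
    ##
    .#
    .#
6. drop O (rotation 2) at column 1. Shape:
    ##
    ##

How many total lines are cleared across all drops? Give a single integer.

Drop 1: I rot2 at col 0 lands with bottom-row=0; cleared 0 line(s) (total 0); column heights now [1 1 1 1 0], max=1
Drop 2: O rot1 at col 1 lands with bottom-row=1; cleared 0 line(s) (total 0); column heights now [1 3 3 1 0], max=3
Drop 3: O rot3 at col 0 lands with bottom-row=3; cleared 0 line(s) (total 0); column heights now [5 5 3 1 0], max=5
Drop 4: S rot1 at col 0 lands with bottom-row=5; cleared 0 line(s) (total 0); column heights now [8 7 3 1 0], max=8
Drop 5: L rot3 at col 2 lands with bottom-row=1; cleared 0 line(s) (total 0); column heights now [8 7 4 4 0], max=8
Drop 6: O rot2 at col 1 lands with bottom-row=7; cleared 0 line(s) (total 0); column heights now [8 9 9 4 0], max=9

Answer: 0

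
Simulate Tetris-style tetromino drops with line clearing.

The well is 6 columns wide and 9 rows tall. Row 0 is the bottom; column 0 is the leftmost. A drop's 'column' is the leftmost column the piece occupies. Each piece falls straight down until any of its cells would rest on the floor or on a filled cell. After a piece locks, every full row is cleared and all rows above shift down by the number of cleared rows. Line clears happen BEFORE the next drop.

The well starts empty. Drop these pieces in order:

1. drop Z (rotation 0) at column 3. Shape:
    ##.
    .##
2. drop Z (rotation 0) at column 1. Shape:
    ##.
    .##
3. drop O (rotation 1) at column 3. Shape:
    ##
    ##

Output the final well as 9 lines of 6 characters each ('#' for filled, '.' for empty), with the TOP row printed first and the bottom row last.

Drop 1: Z rot0 at col 3 lands with bottom-row=0; cleared 0 line(s) (total 0); column heights now [0 0 0 2 2 1], max=2
Drop 2: Z rot0 at col 1 lands with bottom-row=2; cleared 0 line(s) (total 0); column heights now [0 4 4 3 2 1], max=4
Drop 3: O rot1 at col 3 lands with bottom-row=3; cleared 0 line(s) (total 0); column heights now [0 4 4 5 5 1], max=5

Answer: ......
......
......
......
...##.
.####.
..##..
...##.
....##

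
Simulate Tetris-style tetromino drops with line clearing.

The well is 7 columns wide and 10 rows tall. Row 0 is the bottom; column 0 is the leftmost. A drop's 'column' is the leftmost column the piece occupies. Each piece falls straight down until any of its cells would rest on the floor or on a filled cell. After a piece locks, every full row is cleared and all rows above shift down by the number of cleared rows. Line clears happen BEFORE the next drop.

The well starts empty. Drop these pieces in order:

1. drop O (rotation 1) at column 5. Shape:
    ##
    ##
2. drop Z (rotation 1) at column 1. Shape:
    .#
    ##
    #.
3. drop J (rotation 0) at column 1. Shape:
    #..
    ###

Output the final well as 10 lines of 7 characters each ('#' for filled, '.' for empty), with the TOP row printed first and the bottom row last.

Drop 1: O rot1 at col 5 lands with bottom-row=0; cleared 0 line(s) (total 0); column heights now [0 0 0 0 0 2 2], max=2
Drop 2: Z rot1 at col 1 lands with bottom-row=0; cleared 0 line(s) (total 0); column heights now [0 2 3 0 0 2 2], max=3
Drop 3: J rot0 at col 1 lands with bottom-row=3; cleared 0 line(s) (total 0); column heights now [0 5 4 4 0 2 2], max=5

Answer: .......
.......
.......
.......
.......
.#.....
.###...
..#....
.##..##
.#...##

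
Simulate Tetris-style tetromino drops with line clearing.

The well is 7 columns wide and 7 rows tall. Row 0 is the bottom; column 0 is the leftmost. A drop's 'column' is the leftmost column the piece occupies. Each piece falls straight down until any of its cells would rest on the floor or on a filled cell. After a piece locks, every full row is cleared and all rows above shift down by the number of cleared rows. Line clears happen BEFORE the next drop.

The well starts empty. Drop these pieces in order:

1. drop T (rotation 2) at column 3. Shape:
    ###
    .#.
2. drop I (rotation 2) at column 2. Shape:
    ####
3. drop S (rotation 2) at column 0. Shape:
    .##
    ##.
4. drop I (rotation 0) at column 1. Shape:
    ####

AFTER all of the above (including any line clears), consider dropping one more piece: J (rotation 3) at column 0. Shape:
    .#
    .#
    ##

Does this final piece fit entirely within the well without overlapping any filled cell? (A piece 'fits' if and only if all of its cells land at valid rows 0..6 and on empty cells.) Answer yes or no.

Drop 1: T rot2 at col 3 lands with bottom-row=0; cleared 0 line(s) (total 0); column heights now [0 0 0 2 2 2 0], max=2
Drop 2: I rot2 at col 2 lands with bottom-row=2; cleared 0 line(s) (total 0); column heights now [0 0 3 3 3 3 0], max=3
Drop 3: S rot2 at col 0 lands with bottom-row=2; cleared 0 line(s) (total 0); column heights now [3 4 4 3 3 3 0], max=4
Drop 4: I rot0 at col 1 lands with bottom-row=4; cleared 0 line(s) (total 0); column heights now [3 5 5 5 5 3 0], max=5
Test piece J rot3 at col 0 (width 2): heights before test = [3 5 5 5 5 3 0]; fits = False

Answer: no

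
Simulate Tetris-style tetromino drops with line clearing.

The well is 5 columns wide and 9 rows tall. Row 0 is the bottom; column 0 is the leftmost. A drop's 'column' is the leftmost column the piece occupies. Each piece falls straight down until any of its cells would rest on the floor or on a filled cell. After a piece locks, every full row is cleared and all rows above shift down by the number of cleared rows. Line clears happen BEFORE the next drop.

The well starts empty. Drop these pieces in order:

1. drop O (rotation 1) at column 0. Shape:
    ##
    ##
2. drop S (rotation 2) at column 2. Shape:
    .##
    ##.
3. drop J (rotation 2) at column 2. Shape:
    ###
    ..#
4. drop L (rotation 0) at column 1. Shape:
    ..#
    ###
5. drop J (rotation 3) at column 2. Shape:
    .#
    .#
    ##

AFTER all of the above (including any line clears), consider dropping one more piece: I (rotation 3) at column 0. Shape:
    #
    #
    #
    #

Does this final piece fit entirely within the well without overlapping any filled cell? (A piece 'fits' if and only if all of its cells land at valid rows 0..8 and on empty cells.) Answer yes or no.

Drop 1: O rot1 at col 0 lands with bottom-row=0; cleared 0 line(s) (total 0); column heights now [2 2 0 0 0], max=2
Drop 2: S rot2 at col 2 lands with bottom-row=0; cleared 0 line(s) (total 0); column heights now [2 2 1 2 2], max=2
Drop 3: J rot2 at col 2 lands with bottom-row=2; cleared 0 line(s) (total 0); column heights now [2 2 4 4 4], max=4
Drop 4: L rot0 at col 1 lands with bottom-row=4; cleared 0 line(s) (total 0); column heights now [2 5 5 6 4], max=6
Drop 5: J rot3 at col 2 lands with bottom-row=6; cleared 0 line(s) (total 0); column heights now [2 5 7 9 4], max=9
Test piece I rot3 at col 0 (width 1): heights before test = [2 5 7 9 4]; fits = True

Answer: yes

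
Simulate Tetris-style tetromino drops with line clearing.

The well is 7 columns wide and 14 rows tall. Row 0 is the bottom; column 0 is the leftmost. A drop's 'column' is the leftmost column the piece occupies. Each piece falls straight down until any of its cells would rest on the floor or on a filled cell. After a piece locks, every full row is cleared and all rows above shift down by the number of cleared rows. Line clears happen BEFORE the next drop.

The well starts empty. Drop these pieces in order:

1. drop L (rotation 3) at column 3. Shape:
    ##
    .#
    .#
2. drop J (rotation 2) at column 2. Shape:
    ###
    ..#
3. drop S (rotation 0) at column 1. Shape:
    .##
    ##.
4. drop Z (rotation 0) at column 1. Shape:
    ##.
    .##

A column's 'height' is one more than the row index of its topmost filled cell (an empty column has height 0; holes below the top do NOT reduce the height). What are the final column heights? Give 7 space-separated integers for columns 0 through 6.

Drop 1: L rot3 at col 3 lands with bottom-row=0; cleared 0 line(s) (total 0); column heights now [0 0 0 3 3 0 0], max=3
Drop 2: J rot2 at col 2 lands with bottom-row=3; cleared 0 line(s) (total 0); column heights now [0 0 5 5 5 0 0], max=5
Drop 3: S rot0 at col 1 lands with bottom-row=5; cleared 0 line(s) (total 0); column heights now [0 6 7 7 5 0 0], max=7
Drop 4: Z rot0 at col 1 lands with bottom-row=7; cleared 0 line(s) (total 0); column heights now [0 9 9 8 5 0 0], max=9

Answer: 0 9 9 8 5 0 0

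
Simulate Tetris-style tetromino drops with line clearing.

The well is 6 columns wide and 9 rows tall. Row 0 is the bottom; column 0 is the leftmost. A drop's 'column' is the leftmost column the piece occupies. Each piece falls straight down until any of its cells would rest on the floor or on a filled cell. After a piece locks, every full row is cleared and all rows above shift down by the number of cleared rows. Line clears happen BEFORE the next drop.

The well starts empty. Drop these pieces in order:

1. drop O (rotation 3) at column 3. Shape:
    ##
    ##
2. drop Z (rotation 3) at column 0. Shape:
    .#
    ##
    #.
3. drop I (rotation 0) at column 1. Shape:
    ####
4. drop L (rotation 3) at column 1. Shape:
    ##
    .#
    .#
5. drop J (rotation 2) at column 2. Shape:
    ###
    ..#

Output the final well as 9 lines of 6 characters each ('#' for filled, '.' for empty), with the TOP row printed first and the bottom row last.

Answer: ......
..###.
.##.#.
..#...
..#...
.####.
.#....
##.##.
#..##.

Derivation:
Drop 1: O rot3 at col 3 lands with bottom-row=0; cleared 0 line(s) (total 0); column heights now [0 0 0 2 2 0], max=2
Drop 2: Z rot3 at col 0 lands with bottom-row=0; cleared 0 line(s) (total 0); column heights now [2 3 0 2 2 0], max=3
Drop 3: I rot0 at col 1 lands with bottom-row=3; cleared 0 line(s) (total 0); column heights now [2 4 4 4 4 0], max=4
Drop 4: L rot3 at col 1 lands with bottom-row=4; cleared 0 line(s) (total 0); column heights now [2 7 7 4 4 0], max=7
Drop 5: J rot2 at col 2 lands with bottom-row=6; cleared 0 line(s) (total 0); column heights now [2 7 8 8 8 0], max=8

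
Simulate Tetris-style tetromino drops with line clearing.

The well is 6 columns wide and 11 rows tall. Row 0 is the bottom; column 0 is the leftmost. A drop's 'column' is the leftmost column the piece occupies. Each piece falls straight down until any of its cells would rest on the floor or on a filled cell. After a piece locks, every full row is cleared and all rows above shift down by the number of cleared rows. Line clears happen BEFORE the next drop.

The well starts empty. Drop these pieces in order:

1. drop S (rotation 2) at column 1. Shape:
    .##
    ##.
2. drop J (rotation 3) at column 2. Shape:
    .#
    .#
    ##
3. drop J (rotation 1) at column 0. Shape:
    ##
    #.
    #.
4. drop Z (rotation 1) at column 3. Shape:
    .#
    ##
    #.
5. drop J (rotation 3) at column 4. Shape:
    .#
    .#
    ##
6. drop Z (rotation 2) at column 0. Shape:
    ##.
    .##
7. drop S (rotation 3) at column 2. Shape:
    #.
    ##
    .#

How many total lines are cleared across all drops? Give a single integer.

Answer: 0

Derivation:
Drop 1: S rot2 at col 1 lands with bottom-row=0; cleared 0 line(s) (total 0); column heights now [0 1 2 2 0 0], max=2
Drop 2: J rot3 at col 2 lands with bottom-row=2; cleared 0 line(s) (total 0); column heights now [0 1 3 5 0 0], max=5
Drop 3: J rot1 at col 0 lands with bottom-row=0; cleared 0 line(s) (total 0); column heights now [3 3 3 5 0 0], max=5
Drop 4: Z rot1 at col 3 lands with bottom-row=5; cleared 0 line(s) (total 0); column heights now [3 3 3 7 8 0], max=8
Drop 5: J rot3 at col 4 lands with bottom-row=8; cleared 0 line(s) (total 0); column heights now [3 3 3 7 9 11], max=11
Drop 6: Z rot2 at col 0 lands with bottom-row=3; cleared 0 line(s) (total 0); column heights now [5 5 4 7 9 11], max=11
Drop 7: S rot3 at col 2 lands with bottom-row=7; cleared 0 line(s) (total 0); column heights now [5 5 10 9 9 11], max=11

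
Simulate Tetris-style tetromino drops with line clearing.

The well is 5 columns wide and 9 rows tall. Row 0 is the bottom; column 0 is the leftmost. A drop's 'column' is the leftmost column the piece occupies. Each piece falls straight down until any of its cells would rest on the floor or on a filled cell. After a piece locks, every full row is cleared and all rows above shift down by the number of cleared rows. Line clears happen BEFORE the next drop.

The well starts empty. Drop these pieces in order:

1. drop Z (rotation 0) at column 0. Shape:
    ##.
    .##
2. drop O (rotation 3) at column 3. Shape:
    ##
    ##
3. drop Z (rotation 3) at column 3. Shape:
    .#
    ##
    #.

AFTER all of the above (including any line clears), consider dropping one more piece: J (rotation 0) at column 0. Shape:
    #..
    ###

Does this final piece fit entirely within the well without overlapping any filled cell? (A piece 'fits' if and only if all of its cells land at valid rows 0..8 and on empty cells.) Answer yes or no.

Answer: yes

Derivation:
Drop 1: Z rot0 at col 0 lands with bottom-row=0; cleared 0 line(s) (total 0); column heights now [2 2 1 0 0], max=2
Drop 2: O rot3 at col 3 lands with bottom-row=0; cleared 0 line(s) (total 0); column heights now [2 2 1 2 2], max=2
Drop 3: Z rot3 at col 3 lands with bottom-row=2; cleared 0 line(s) (total 0); column heights now [2 2 1 4 5], max=5
Test piece J rot0 at col 0 (width 3): heights before test = [2 2 1 4 5]; fits = True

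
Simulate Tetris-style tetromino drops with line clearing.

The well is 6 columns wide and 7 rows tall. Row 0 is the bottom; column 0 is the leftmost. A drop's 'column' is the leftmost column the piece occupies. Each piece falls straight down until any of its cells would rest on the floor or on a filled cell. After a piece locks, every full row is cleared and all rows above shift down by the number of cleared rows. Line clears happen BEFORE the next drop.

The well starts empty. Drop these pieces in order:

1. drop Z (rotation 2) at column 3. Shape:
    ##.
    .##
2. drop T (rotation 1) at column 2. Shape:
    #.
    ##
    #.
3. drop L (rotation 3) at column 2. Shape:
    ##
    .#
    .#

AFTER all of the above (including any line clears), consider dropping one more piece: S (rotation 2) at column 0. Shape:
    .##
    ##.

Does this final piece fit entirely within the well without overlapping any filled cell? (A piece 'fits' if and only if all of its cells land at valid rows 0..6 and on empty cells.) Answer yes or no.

Answer: yes

Derivation:
Drop 1: Z rot2 at col 3 lands with bottom-row=0; cleared 0 line(s) (total 0); column heights now [0 0 0 2 2 1], max=2
Drop 2: T rot1 at col 2 lands with bottom-row=1; cleared 0 line(s) (total 0); column heights now [0 0 4 3 2 1], max=4
Drop 3: L rot3 at col 2 lands with bottom-row=3; cleared 0 line(s) (total 0); column heights now [0 0 6 6 2 1], max=6
Test piece S rot2 at col 0 (width 3): heights before test = [0 0 6 6 2 1]; fits = True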